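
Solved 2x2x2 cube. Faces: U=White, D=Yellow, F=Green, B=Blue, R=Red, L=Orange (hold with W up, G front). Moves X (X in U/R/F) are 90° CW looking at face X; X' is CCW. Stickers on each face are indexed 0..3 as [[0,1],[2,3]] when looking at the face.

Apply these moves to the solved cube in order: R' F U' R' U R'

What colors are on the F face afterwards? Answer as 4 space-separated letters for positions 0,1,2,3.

Answer: G B W Y

Derivation:
After move 1 (R'): R=RRRR U=WBWB F=GWGW D=YGYG B=YBYB
After move 2 (F): F=GGWW U=WBOO R=WRBR D=RRYG L=OYOG
After move 3 (U'): U=BOWO F=OYWW R=GGBR B=WRYB L=YBOG
After move 4 (R'): R=GRGB U=BYWW F=OOWO D=RYYW B=GRRB
After move 5 (U): U=WBWY F=GRWO R=GRGB B=YBRB L=OOOG
After move 6 (R'): R=RBGG U=WRWY F=GBWY D=RRYO B=WBYB
Query: F face = GBWY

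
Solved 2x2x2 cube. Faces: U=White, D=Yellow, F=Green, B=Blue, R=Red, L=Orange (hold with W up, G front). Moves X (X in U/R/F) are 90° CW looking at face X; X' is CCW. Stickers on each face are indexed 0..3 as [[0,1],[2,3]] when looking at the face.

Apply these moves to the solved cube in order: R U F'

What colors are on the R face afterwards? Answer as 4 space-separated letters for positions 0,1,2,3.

After move 1 (R): R=RRRR U=WGWG F=GYGY D=YBYB B=WBWB
After move 2 (U): U=WWGG F=RRGY R=WBRR B=OOWB L=GYOO
After move 3 (F'): F=RYRG U=WWWR R=BBYR D=YOYB L=GGOG
Query: R face = BBYR

Answer: B B Y R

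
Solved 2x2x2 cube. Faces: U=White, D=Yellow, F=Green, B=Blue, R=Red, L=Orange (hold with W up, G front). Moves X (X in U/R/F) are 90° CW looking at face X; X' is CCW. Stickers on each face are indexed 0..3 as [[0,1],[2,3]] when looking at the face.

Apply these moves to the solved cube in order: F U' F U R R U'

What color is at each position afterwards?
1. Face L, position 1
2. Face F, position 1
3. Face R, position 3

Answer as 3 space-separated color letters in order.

Answer: R O W

Derivation:
After move 1 (F): F=GGGG U=WWOO R=WRWR D=RRYY L=OYOY
After move 2 (U'): U=WOWO F=OYGG R=GGWR B=WRBB L=BBOY
After move 3 (F): F=GOGY U=WOYB R=WGOR D=WGYY L=BROR
After move 4 (U): U=YWBO F=WGGY R=WROR B=BRBB L=GOOR
After move 5 (R): R=OWRR U=YGBY F=WGGY D=WBYB B=ORWB
After move 6 (R): R=RORW U=YGBY F=WBGB D=WWYO B=YRGB
After move 7 (U'): U=GYYB F=GOGB R=WBRW B=ROGB L=YROR
Query 1: L[1] = R
Query 2: F[1] = O
Query 3: R[3] = W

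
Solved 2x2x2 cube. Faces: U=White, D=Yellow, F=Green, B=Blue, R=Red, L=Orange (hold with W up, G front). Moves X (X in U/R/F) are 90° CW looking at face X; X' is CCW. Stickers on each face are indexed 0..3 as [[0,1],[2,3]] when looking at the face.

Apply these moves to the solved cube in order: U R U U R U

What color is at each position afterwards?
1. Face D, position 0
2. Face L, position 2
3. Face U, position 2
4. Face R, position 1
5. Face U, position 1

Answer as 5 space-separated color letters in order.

After move 1 (U): U=WWWW F=RRGG R=BBRR B=OOBB L=GGOO
After move 2 (R): R=RBRB U=WRWG F=RYGY D=YBYO B=WOWB
After move 3 (U): U=WWGR F=RBGY R=WORB B=GGWB L=RYOO
After move 4 (U): U=GWRW F=WOGY R=GGRB B=RYWB L=RBOO
After move 5 (R): R=RGBG U=GORY F=WBGO D=YWYR B=WYWB
After move 6 (U): U=RGYO F=RGGO R=WYBG B=RBWB L=WBOO
Query 1: D[0] = Y
Query 2: L[2] = O
Query 3: U[2] = Y
Query 4: R[1] = Y
Query 5: U[1] = G

Answer: Y O Y Y G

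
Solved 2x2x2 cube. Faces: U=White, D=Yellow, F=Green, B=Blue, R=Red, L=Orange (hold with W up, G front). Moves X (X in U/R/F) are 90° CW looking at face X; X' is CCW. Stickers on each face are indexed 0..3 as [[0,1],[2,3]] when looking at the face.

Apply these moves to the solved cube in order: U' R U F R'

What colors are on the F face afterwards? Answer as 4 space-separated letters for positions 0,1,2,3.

Answer: G W Y Y

Derivation:
After move 1 (U'): U=WWWW F=OOGG R=GGRR B=RRBB L=BBOO
After move 2 (R): R=RGRG U=WOWG F=OYGY D=YBYR B=WRWB
After move 3 (U): U=WWGO F=RGGY R=WRRG B=BBWB L=OYOO
After move 4 (F): F=GRYG U=WWOY R=GROG D=RWYR L=OYOB
After move 5 (R'): R=RGGO U=WWOB F=GWYY D=RRYG B=RBWB
Query: F face = GWYY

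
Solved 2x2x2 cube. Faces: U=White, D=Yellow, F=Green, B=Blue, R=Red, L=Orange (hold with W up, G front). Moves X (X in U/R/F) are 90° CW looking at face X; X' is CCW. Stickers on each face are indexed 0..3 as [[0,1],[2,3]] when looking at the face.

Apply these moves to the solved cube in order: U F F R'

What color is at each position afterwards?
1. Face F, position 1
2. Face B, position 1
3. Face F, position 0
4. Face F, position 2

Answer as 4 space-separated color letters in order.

After move 1 (U): U=WWWW F=RRGG R=BBRR B=OOBB L=GGOO
After move 2 (F): F=GRGR U=WWOG R=WBWR D=RBYY L=GYOY
After move 3 (F): F=GGRR U=WWYY R=OBGR D=WWYY L=GROB
After move 4 (R'): R=BROG U=WBYO F=GWRY D=WGYR B=YOWB
Query 1: F[1] = W
Query 2: B[1] = O
Query 3: F[0] = G
Query 4: F[2] = R

Answer: W O G R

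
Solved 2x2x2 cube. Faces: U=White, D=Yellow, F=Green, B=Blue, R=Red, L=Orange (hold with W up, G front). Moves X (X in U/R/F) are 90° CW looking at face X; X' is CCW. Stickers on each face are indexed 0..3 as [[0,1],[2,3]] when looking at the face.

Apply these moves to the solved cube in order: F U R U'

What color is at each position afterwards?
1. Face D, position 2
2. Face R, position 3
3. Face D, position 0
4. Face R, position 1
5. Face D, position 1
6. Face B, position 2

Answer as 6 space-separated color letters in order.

Answer: Y B R R B W

Derivation:
After move 1 (F): F=GGGG U=WWOO R=WRWR D=RRYY L=OYOY
After move 2 (U): U=OWOW F=WRGG R=BBWR B=OYBB L=GGOY
After move 3 (R): R=WBRB U=OROG F=WRGY D=RBYO B=WYWB
After move 4 (U'): U=RGOO F=GGGY R=WRRB B=WBWB L=WYOY
Query 1: D[2] = Y
Query 2: R[3] = B
Query 3: D[0] = R
Query 4: R[1] = R
Query 5: D[1] = B
Query 6: B[2] = W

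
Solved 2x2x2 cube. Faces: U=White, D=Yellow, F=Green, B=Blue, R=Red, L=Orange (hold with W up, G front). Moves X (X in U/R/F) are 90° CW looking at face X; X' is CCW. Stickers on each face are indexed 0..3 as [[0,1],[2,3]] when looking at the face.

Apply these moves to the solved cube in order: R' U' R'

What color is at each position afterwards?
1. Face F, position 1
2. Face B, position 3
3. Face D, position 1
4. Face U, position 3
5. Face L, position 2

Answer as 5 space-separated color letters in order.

After move 1 (R'): R=RRRR U=WBWB F=GWGW D=YGYG B=YBYB
After move 2 (U'): U=BBWW F=OOGW R=GWRR B=RRYB L=YBOO
After move 3 (R'): R=WRGR U=BYWR F=OBGW D=YOYW B=GRGB
Query 1: F[1] = B
Query 2: B[3] = B
Query 3: D[1] = O
Query 4: U[3] = R
Query 5: L[2] = O

Answer: B B O R O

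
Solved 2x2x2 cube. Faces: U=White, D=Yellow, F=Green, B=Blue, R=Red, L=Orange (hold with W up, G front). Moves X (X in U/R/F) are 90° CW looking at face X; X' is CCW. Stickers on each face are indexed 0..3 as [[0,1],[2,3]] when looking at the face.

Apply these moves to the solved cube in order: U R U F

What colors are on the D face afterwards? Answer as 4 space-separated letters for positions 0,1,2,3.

Answer: R W Y O

Derivation:
After move 1 (U): U=WWWW F=RRGG R=BBRR B=OOBB L=GGOO
After move 2 (R): R=RBRB U=WRWG F=RYGY D=YBYO B=WOWB
After move 3 (U): U=WWGR F=RBGY R=WORB B=GGWB L=RYOO
After move 4 (F): F=GRYB U=WWOY R=GORB D=RWYO L=RYOB
Query: D face = RWYO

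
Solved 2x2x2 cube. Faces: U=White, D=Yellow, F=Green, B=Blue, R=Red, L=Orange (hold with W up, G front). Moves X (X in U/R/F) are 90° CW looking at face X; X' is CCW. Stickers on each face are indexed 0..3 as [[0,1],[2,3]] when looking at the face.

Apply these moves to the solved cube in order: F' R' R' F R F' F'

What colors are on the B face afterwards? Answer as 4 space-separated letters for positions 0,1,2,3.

After move 1 (F'): F=GGGG U=WWRR R=YRYR D=OOYY L=OWOW
After move 2 (R'): R=RRYY U=WBRB F=GWGR D=OGYG B=YBOB
After move 3 (R'): R=RYRY U=WORY F=GBGB D=OWYR B=GBGB
After move 4 (F): F=GGBB U=WOWW R=RYYY D=RRYR L=OOOW
After move 5 (R): R=YRYY U=WGWB F=GRBR D=RGYG B=WBOB
After move 6 (F'): F=RRGB U=WGYY R=GRRY D=OWYG L=OBOW
After move 7 (F'): F=RBRG U=WGGR R=WROY D=BWYG L=OYOY
Query: B face = WBOB

Answer: W B O B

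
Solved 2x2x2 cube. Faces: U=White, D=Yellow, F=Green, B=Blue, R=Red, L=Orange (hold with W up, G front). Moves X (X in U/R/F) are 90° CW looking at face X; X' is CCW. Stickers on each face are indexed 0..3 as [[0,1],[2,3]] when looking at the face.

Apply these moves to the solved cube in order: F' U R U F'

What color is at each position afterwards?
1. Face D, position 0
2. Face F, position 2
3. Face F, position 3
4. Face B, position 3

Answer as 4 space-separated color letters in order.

After move 1 (F'): F=GGGG U=WWRR R=YRYR D=OOYY L=OWOW
After move 2 (U): U=RWRW F=YRGG R=BBYR B=OWBB L=GGOW
After move 3 (R): R=YBRB U=RRRG F=YOGY D=OBYO B=WWWB
After move 4 (U): U=RRGR F=YBGY R=WWRB B=GGWB L=YOOW
After move 5 (F'): F=BYYG U=RRWR R=BWOB D=OWYO L=YROG
Query 1: D[0] = O
Query 2: F[2] = Y
Query 3: F[3] = G
Query 4: B[3] = B

Answer: O Y G B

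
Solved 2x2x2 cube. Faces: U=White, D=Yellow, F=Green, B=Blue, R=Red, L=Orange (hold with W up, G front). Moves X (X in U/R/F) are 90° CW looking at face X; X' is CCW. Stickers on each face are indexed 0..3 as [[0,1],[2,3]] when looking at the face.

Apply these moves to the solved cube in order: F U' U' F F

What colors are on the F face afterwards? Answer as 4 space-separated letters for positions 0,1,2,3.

After move 1 (F): F=GGGG U=WWOO R=WRWR D=RRYY L=OYOY
After move 2 (U'): U=WOWO F=OYGG R=GGWR B=WRBB L=BBOY
After move 3 (U'): U=OOWW F=BBGG R=OYWR B=GGBB L=WROY
After move 4 (F): F=GBGB U=OOYR R=WYWR D=WOYY L=WROR
After move 5 (F): F=GGBB U=OORR R=YYRR D=WWYY L=WWOO
Query: F face = GGBB

Answer: G G B B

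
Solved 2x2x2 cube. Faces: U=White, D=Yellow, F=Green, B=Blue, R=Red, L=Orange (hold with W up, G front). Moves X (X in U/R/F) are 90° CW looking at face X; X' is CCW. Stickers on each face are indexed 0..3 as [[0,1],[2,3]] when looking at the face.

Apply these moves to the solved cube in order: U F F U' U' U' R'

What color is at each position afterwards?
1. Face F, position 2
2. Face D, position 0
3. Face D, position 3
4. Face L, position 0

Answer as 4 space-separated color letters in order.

After move 1 (U): U=WWWW F=RRGG R=BBRR B=OOBB L=GGOO
After move 2 (F): F=GRGR U=WWOG R=WBWR D=RBYY L=GYOY
After move 3 (F): F=GGRR U=WWYY R=OBGR D=WWYY L=GROB
After move 4 (U'): U=WYWY F=GRRR R=GGGR B=OBBB L=OOOB
After move 5 (U'): U=YYWW F=OORR R=GRGR B=GGBB L=OBOB
After move 6 (U'): U=YWYW F=OBRR R=OOGR B=GRBB L=GGOB
After move 7 (R'): R=OROG U=YBYG F=OWRW D=WBYR B=YRWB
Query 1: F[2] = R
Query 2: D[0] = W
Query 3: D[3] = R
Query 4: L[0] = G

Answer: R W R G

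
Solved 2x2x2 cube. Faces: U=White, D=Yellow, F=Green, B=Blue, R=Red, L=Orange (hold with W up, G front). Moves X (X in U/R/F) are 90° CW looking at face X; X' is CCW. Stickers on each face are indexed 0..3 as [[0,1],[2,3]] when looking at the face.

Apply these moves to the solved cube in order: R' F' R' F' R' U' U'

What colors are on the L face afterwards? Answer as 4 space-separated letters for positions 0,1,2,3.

Answer: R Y O R

Derivation:
After move 1 (R'): R=RRRR U=WBWB F=GWGW D=YGYG B=YBYB
After move 2 (F'): F=WWGG U=WBRR R=GRYR D=OOYG L=OBOW
After move 3 (R'): R=RRGY U=WYRY F=WBGR D=OWYG B=GBOB
After move 4 (F'): F=BRWG U=WYRG R=WROY D=BWYG L=OYOR
After move 5 (R'): R=RYWO U=WORG F=BYWG D=BRYG B=GBWB
After move 6 (U'): U=OGWR F=OYWG R=BYWO B=RYWB L=GBOR
After move 7 (U'): U=GROW F=GBWG R=OYWO B=BYWB L=RYOR
Query: L face = RYOR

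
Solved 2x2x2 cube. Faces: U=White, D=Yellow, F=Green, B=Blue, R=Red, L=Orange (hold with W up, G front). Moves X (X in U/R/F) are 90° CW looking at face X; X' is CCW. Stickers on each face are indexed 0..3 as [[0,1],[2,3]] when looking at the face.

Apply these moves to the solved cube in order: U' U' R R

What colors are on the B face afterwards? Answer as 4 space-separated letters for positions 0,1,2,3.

After move 1 (U'): U=WWWW F=OOGG R=GGRR B=RRBB L=BBOO
After move 2 (U'): U=WWWW F=BBGG R=OORR B=GGBB L=RROO
After move 3 (R): R=RORO U=WBWG F=BYGY D=YBYG B=WGWB
After move 4 (R): R=RROO U=WYWY F=BBGG D=YWYW B=GGBB
Query: B face = GGBB

Answer: G G B B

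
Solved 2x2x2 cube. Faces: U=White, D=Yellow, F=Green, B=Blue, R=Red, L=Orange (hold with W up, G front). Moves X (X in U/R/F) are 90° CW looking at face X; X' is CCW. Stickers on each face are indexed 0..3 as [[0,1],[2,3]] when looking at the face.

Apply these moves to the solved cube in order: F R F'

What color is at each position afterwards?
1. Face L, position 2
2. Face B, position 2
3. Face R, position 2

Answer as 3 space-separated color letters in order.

Answer: O W R

Derivation:
After move 1 (F): F=GGGG U=WWOO R=WRWR D=RRYY L=OYOY
After move 2 (R): R=WWRR U=WGOG F=GRGY D=RBYB B=OBWB
After move 3 (F'): F=RYGG U=WGWR R=BWRR D=YYYB L=OGOO
Query 1: L[2] = O
Query 2: B[2] = W
Query 3: R[2] = R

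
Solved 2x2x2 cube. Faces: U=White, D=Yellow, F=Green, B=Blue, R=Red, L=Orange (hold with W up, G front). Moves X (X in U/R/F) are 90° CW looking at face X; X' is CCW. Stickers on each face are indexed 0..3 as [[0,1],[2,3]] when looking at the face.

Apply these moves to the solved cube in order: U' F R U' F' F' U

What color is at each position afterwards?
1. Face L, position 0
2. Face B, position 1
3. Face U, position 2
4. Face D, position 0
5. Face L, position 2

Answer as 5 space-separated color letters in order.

After move 1 (U'): U=WWWW F=OOGG R=GGRR B=RRBB L=BBOO
After move 2 (F): F=GOGO U=WWOB R=WGWR D=RGYY L=BYOY
After move 3 (R): R=WWRG U=WOOO F=GGGY D=RBYR B=BRWB
After move 4 (U'): U=OOWO F=BYGY R=GGRG B=WWWB L=BROY
After move 5 (F'): F=YYBG U=OOGR R=BGRG D=RYYR L=BOOW
After move 6 (F'): F=YGYB U=OOBR R=YGRG D=OWYR L=BROG
After move 7 (U): U=BORO F=YGYB R=WWRG B=BRWB L=YGOG
Query 1: L[0] = Y
Query 2: B[1] = R
Query 3: U[2] = R
Query 4: D[0] = O
Query 5: L[2] = O

Answer: Y R R O O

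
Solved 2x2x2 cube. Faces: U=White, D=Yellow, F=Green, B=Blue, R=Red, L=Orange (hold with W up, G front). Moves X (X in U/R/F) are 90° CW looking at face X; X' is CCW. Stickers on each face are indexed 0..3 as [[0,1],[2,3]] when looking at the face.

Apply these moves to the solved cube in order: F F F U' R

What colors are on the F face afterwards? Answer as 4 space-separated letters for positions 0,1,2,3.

After move 1 (F): F=GGGG U=WWOO R=WRWR D=RRYY L=OYOY
After move 2 (F): F=GGGG U=WWYY R=OROR D=WWYY L=OROR
After move 3 (F): F=GGGG U=WWRR R=YRYR D=OOYY L=OWOW
After move 4 (U'): U=WRWR F=OWGG R=GGYR B=YRBB L=BBOW
After move 5 (R): R=YGRG U=WWWG F=OOGY D=OBYY B=RRRB
Query: F face = OOGY

Answer: O O G Y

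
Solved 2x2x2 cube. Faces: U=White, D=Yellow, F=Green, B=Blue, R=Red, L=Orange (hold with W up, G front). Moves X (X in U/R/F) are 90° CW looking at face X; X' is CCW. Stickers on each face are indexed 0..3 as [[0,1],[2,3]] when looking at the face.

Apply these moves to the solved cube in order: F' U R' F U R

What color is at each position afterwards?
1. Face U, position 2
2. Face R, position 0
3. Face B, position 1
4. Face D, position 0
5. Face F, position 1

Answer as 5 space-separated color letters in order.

After move 1 (F'): F=GGGG U=WWRR R=YRYR D=OOYY L=OWOW
After move 2 (U): U=RWRW F=YRGG R=BBYR B=OWBB L=GGOW
After move 3 (R'): R=BRBY U=RBRO F=YWGW D=ORYG B=YWOB
After move 4 (F): F=GYWW U=RBWG R=RROY D=BBYG L=GOOR
After move 5 (U): U=WRGB F=RRWW R=YWOY B=GOOB L=GYOR
After move 6 (R): R=OYYW U=WRGW F=RBWG D=BOYG B=BORB
Query 1: U[2] = G
Query 2: R[0] = O
Query 3: B[1] = O
Query 4: D[0] = B
Query 5: F[1] = B

Answer: G O O B B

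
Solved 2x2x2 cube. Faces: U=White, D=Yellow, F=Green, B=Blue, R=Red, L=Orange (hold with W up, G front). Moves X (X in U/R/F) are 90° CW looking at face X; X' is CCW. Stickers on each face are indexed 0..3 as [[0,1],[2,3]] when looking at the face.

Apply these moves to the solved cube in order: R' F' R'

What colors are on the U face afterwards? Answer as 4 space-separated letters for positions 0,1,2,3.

Answer: W Y R Y

Derivation:
After move 1 (R'): R=RRRR U=WBWB F=GWGW D=YGYG B=YBYB
After move 2 (F'): F=WWGG U=WBRR R=GRYR D=OOYG L=OBOW
After move 3 (R'): R=RRGY U=WYRY F=WBGR D=OWYG B=GBOB
Query: U face = WYRY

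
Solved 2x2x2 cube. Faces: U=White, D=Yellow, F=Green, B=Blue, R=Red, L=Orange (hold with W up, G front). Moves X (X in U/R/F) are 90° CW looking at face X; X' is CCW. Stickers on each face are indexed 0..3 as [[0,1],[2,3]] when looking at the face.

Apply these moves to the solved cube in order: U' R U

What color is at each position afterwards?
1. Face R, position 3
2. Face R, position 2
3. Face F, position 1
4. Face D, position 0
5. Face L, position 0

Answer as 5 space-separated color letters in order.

Answer: G R G Y O

Derivation:
After move 1 (U'): U=WWWW F=OOGG R=GGRR B=RRBB L=BBOO
After move 2 (R): R=RGRG U=WOWG F=OYGY D=YBYR B=WRWB
After move 3 (U): U=WWGO F=RGGY R=WRRG B=BBWB L=OYOO
Query 1: R[3] = G
Query 2: R[2] = R
Query 3: F[1] = G
Query 4: D[0] = Y
Query 5: L[0] = O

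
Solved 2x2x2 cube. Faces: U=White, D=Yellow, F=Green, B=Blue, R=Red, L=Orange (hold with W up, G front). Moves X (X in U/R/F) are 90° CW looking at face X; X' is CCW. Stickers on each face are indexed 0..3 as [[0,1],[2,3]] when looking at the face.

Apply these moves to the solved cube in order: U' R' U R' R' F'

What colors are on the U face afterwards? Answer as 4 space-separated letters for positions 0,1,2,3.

After move 1 (U'): U=WWWW F=OOGG R=GGRR B=RRBB L=BBOO
After move 2 (R'): R=GRGR U=WBWR F=OWGW D=YOYG B=YRYB
After move 3 (U): U=WWRB F=GRGW R=YRGR B=BBYB L=OWOO
After move 4 (R'): R=RRYG U=WYRB F=GWGB D=YRYW B=GBOB
After move 5 (R'): R=RGRY U=WORG F=GYGB D=YWYB B=WBRB
After move 6 (F'): F=YBGG U=WORR R=WGYY D=WOYB L=OGOR
Query: U face = WORR

Answer: W O R R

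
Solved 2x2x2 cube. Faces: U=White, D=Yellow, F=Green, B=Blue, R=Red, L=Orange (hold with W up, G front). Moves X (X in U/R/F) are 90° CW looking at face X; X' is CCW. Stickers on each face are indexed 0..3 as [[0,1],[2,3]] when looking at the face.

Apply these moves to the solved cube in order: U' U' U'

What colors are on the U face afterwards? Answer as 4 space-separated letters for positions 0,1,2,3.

Answer: W W W W

Derivation:
After move 1 (U'): U=WWWW F=OOGG R=GGRR B=RRBB L=BBOO
After move 2 (U'): U=WWWW F=BBGG R=OORR B=GGBB L=RROO
After move 3 (U'): U=WWWW F=RRGG R=BBRR B=OOBB L=GGOO
Query: U face = WWWW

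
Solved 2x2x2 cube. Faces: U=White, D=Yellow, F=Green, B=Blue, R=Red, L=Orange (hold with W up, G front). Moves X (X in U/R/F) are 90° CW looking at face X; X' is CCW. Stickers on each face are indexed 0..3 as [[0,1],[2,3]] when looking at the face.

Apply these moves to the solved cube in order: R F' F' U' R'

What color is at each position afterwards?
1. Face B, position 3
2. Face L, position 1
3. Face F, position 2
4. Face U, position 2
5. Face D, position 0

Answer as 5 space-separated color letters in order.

Answer: B B Y W G

Derivation:
After move 1 (R): R=RRRR U=WGWG F=GYGY D=YBYB B=WBWB
After move 2 (F'): F=YYGG U=WGRR R=BRYR D=OOYB L=OGOW
After move 3 (F'): F=YGYG U=WGBY R=OROR D=GWYB L=OROR
After move 4 (U'): U=GYWB F=ORYG R=YGOR B=ORWB L=WBOR
After move 5 (R'): R=GRYO U=GWWO F=OYYB D=GRYG B=BRWB
Query 1: B[3] = B
Query 2: L[1] = B
Query 3: F[2] = Y
Query 4: U[2] = W
Query 5: D[0] = G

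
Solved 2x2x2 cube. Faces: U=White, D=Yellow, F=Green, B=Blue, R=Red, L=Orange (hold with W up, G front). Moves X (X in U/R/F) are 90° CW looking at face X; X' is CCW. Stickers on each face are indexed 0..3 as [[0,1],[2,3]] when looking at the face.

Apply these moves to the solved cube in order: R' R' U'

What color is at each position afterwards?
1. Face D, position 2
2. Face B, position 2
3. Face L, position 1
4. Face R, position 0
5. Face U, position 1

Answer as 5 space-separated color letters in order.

Answer: Y G B G Y

Derivation:
After move 1 (R'): R=RRRR U=WBWB F=GWGW D=YGYG B=YBYB
After move 2 (R'): R=RRRR U=WYWY F=GBGB D=YWYW B=GBGB
After move 3 (U'): U=YYWW F=OOGB R=GBRR B=RRGB L=GBOO
Query 1: D[2] = Y
Query 2: B[2] = G
Query 3: L[1] = B
Query 4: R[0] = G
Query 5: U[1] = Y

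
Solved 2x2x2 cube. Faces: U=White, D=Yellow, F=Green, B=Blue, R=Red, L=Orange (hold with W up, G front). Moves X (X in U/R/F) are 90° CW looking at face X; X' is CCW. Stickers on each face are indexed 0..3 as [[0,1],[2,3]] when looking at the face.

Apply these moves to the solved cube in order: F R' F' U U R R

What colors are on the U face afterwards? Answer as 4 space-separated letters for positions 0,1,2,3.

After move 1 (F): F=GGGG U=WWOO R=WRWR D=RRYY L=OYOY
After move 2 (R'): R=RRWW U=WBOB F=GWGO D=RGYG B=YBRB
After move 3 (F'): F=WOGG U=WBRW R=GRRW D=YYYG L=OBOO
After move 4 (U): U=RWWB F=GRGG R=YBRW B=OBRB L=WOOO
After move 5 (U): U=WRBW F=YBGG R=OBRW B=WORB L=GROO
After move 6 (R): R=ROWB U=WBBG F=YYGG D=YRYW B=WORB
After move 7 (R): R=WRBO U=WYBG F=YRGW D=YRYW B=GOBB
Query: U face = WYBG

Answer: W Y B G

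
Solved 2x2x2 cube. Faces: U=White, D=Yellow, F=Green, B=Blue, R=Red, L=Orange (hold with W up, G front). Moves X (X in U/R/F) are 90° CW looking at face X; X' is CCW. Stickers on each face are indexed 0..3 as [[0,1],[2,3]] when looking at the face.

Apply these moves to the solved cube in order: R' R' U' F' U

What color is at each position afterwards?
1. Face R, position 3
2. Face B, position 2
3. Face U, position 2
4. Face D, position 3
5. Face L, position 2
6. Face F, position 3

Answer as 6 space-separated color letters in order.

Answer: R G R W O G

Derivation:
After move 1 (R'): R=RRRR U=WBWB F=GWGW D=YGYG B=YBYB
After move 2 (R'): R=RRRR U=WYWY F=GBGB D=YWYW B=GBGB
After move 3 (U'): U=YYWW F=OOGB R=GBRR B=RRGB L=GBOO
After move 4 (F'): F=OBOG U=YYGR R=WBYR D=BOYW L=GWOW
After move 5 (U): U=GYRY F=WBOG R=RRYR B=GWGB L=OBOW
Query 1: R[3] = R
Query 2: B[2] = G
Query 3: U[2] = R
Query 4: D[3] = W
Query 5: L[2] = O
Query 6: F[3] = G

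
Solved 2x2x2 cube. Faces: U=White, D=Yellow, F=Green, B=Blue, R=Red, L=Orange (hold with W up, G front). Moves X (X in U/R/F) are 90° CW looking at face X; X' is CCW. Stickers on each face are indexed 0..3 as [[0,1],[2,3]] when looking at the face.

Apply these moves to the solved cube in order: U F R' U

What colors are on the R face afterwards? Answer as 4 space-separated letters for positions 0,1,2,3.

Answer: Y O W W

Derivation:
After move 1 (U): U=WWWW F=RRGG R=BBRR B=OOBB L=GGOO
After move 2 (F): F=GRGR U=WWOG R=WBWR D=RBYY L=GYOY
After move 3 (R'): R=BRWW U=WBOO F=GWGG D=RRYR B=YOBB
After move 4 (U): U=OWOB F=BRGG R=YOWW B=GYBB L=GWOY
Query: R face = YOWW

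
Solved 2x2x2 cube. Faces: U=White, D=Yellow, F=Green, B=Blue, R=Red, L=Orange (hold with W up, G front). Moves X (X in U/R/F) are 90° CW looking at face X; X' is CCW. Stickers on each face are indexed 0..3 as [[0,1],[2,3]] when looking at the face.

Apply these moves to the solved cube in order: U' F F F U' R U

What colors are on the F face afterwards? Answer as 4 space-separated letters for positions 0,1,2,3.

After move 1 (U'): U=WWWW F=OOGG R=GGRR B=RRBB L=BBOO
After move 2 (F): F=GOGO U=WWOB R=WGWR D=RGYY L=BYOY
After move 3 (F): F=GGOO U=WWYY R=OGBR D=WWYY L=BROG
After move 4 (F): F=OGOG U=WWGR R=YGYR D=BOYY L=BWOW
After move 5 (U'): U=WRWG F=BWOG R=OGYR B=YGBB L=RROW
After move 6 (R): R=YORG U=WWWG F=BOOY D=BBYY B=GGRB
After move 7 (U): U=WWGW F=YOOY R=GGRG B=RRRB L=BOOW
Query: F face = YOOY

Answer: Y O O Y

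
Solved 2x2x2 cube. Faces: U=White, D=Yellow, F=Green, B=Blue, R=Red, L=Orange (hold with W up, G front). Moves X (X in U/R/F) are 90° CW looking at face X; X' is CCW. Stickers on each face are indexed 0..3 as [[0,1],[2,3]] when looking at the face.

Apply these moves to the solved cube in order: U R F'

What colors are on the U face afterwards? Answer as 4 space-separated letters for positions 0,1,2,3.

Answer: W R R R

Derivation:
After move 1 (U): U=WWWW F=RRGG R=BBRR B=OOBB L=GGOO
After move 2 (R): R=RBRB U=WRWG F=RYGY D=YBYO B=WOWB
After move 3 (F'): F=YYRG U=WRRR R=BBYB D=GOYO L=GGOW
Query: U face = WRRR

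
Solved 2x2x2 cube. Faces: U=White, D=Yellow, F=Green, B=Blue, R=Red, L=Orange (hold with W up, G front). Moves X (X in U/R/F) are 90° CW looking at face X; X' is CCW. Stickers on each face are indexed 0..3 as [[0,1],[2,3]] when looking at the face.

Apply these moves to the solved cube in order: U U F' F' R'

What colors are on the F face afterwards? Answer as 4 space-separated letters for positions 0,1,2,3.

After move 1 (U): U=WWWW F=RRGG R=BBRR B=OOBB L=GGOO
After move 2 (U): U=WWWW F=BBGG R=OORR B=GGBB L=RROO
After move 3 (F'): F=BGBG U=WWOR R=YOYR D=ROYY L=RWOW
After move 4 (F'): F=GGBB U=WWYY R=OORR D=WWYY L=RROO
After move 5 (R'): R=OROR U=WBYG F=GWBY D=WGYB B=YGWB
Query: F face = GWBY

Answer: G W B Y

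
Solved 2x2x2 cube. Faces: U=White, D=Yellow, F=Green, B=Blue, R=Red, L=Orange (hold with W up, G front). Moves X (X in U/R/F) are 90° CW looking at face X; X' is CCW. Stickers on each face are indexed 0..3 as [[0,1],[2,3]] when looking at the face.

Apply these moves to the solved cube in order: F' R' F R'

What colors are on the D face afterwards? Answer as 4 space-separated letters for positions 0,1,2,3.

Answer: Y G Y W

Derivation:
After move 1 (F'): F=GGGG U=WWRR R=YRYR D=OOYY L=OWOW
After move 2 (R'): R=RRYY U=WBRB F=GWGR D=OGYG B=YBOB
After move 3 (F): F=GGRW U=WBWW R=RRBY D=YRYG L=OOOG
After move 4 (R'): R=RYRB U=WOWY F=GBRW D=YGYW B=GBRB
Query: D face = YGYW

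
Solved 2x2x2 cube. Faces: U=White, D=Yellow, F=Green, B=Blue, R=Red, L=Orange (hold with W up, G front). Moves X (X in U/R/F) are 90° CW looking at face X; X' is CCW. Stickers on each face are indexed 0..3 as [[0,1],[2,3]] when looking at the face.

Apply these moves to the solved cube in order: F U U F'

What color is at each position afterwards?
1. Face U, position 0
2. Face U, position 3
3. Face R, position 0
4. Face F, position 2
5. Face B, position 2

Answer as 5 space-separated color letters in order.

After move 1 (F): F=GGGG U=WWOO R=WRWR D=RRYY L=OYOY
After move 2 (U): U=OWOW F=WRGG R=BBWR B=OYBB L=GGOY
After move 3 (U): U=OOWW F=BBGG R=OYWR B=GGBB L=WROY
After move 4 (F'): F=BGBG U=OOOW R=RYRR D=RYYY L=WWOW
Query 1: U[0] = O
Query 2: U[3] = W
Query 3: R[0] = R
Query 4: F[2] = B
Query 5: B[2] = B

Answer: O W R B B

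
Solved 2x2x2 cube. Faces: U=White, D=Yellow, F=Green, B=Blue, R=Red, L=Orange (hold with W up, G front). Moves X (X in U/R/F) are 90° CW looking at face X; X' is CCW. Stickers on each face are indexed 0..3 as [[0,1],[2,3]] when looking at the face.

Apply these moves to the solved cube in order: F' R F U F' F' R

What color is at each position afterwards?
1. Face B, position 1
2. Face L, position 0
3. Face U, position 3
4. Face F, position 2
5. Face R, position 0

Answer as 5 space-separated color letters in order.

Answer: O G R Y G

Derivation:
After move 1 (F'): F=GGGG U=WWRR R=YRYR D=OOYY L=OWOW
After move 2 (R): R=YYRR U=WGRG F=GOGY D=OBYB B=RBWB
After move 3 (F): F=GGYO U=WGWW R=RYGR D=RYYB L=OOOB
After move 4 (U): U=WWWG F=RYYO R=RBGR B=OOWB L=GGOB
After move 5 (F'): F=YORY U=WWRG R=YBRR D=GBYB L=GGOW
After move 6 (F'): F=OYYR U=WWYR R=BBGR D=GWYB L=GGOR
After move 7 (R): R=GBRB U=WYYR F=OWYB D=GWYO B=ROWB
Query 1: B[1] = O
Query 2: L[0] = G
Query 3: U[3] = R
Query 4: F[2] = Y
Query 5: R[0] = G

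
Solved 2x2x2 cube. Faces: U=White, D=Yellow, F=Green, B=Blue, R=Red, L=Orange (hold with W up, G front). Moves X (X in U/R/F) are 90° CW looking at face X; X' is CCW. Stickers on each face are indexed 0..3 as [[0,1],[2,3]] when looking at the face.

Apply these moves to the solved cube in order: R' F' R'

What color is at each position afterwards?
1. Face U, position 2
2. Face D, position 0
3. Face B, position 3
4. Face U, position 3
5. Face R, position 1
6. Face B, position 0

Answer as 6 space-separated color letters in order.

After move 1 (R'): R=RRRR U=WBWB F=GWGW D=YGYG B=YBYB
After move 2 (F'): F=WWGG U=WBRR R=GRYR D=OOYG L=OBOW
After move 3 (R'): R=RRGY U=WYRY F=WBGR D=OWYG B=GBOB
Query 1: U[2] = R
Query 2: D[0] = O
Query 3: B[3] = B
Query 4: U[3] = Y
Query 5: R[1] = R
Query 6: B[0] = G

Answer: R O B Y R G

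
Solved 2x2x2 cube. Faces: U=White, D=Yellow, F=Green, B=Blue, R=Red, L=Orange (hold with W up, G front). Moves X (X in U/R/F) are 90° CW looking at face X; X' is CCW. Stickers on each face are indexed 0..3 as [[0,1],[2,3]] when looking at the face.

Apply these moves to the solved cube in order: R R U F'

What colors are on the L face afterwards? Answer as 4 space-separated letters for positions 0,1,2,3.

Answer: G Y O Y

Derivation:
After move 1 (R): R=RRRR U=WGWG F=GYGY D=YBYB B=WBWB
After move 2 (R): R=RRRR U=WYWY F=GBGB D=YWYW B=GBGB
After move 3 (U): U=WWYY F=RRGB R=GBRR B=OOGB L=GBOO
After move 4 (F'): F=RBRG U=WWGR R=WBYR D=BOYW L=GYOY
Query: L face = GYOY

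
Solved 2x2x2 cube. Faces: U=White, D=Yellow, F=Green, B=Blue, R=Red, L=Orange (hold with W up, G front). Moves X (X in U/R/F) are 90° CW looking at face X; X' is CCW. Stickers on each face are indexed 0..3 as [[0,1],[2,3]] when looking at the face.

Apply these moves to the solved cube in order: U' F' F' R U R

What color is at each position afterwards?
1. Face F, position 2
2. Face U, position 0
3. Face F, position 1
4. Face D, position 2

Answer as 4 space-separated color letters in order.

Answer: O Y B Y

Derivation:
After move 1 (U'): U=WWWW F=OOGG R=GGRR B=RRBB L=BBOO
After move 2 (F'): F=OGOG U=WWGR R=YGYR D=BOYY L=BWOW
After move 3 (F'): F=GGOO U=WWYY R=OGBR D=WWYY L=BROG
After move 4 (R): R=BORG U=WGYO F=GWOY D=WBYR B=YRWB
After move 5 (U): U=YWOG F=BOOY R=YRRG B=BRWB L=GWOG
After move 6 (R): R=RYGR U=YOOY F=BBOR D=WWYB B=GRWB
Query 1: F[2] = O
Query 2: U[0] = Y
Query 3: F[1] = B
Query 4: D[2] = Y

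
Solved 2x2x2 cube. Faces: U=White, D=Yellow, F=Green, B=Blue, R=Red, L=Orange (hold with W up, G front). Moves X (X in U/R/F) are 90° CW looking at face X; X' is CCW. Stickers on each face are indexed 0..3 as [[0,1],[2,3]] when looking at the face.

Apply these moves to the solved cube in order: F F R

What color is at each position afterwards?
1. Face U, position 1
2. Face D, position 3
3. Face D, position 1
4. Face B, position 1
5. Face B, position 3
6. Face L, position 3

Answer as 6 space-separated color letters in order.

Answer: G B B B B R

Derivation:
After move 1 (F): F=GGGG U=WWOO R=WRWR D=RRYY L=OYOY
After move 2 (F): F=GGGG U=WWYY R=OROR D=WWYY L=OROR
After move 3 (R): R=OORR U=WGYG F=GWGY D=WBYB B=YBWB
Query 1: U[1] = G
Query 2: D[3] = B
Query 3: D[1] = B
Query 4: B[1] = B
Query 5: B[3] = B
Query 6: L[3] = R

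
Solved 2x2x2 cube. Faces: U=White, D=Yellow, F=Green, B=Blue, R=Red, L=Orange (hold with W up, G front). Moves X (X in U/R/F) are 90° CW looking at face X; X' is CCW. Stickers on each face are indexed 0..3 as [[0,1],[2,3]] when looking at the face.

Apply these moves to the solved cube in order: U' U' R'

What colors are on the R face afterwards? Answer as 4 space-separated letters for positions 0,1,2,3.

Answer: O R O R

Derivation:
After move 1 (U'): U=WWWW F=OOGG R=GGRR B=RRBB L=BBOO
After move 2 (U'): U=WWWW F=BBGG R=OORR B=GGBB L=RROO
After move 3 (R'): R=OROR U=WBWG F=BWGW D=YBYG B=YGYB
Query: R face = OROR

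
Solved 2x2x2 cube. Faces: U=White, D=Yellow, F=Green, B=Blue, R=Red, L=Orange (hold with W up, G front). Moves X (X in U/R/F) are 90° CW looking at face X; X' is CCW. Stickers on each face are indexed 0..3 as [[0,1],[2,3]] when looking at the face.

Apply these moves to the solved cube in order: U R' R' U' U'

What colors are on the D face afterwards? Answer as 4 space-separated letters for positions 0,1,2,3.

Answer: Y W Y W

Derivation:
After move 1 (U): U=WWWW F=RRGG R=BBRR B=OOBB L=GGOO
After move 2 (R'): R=BRBR U=WBWO F=RWGW D=YRYG B=YOYB
After move 3 (R'): R=RRBB U=WYWY F=RBGO D=YWYW B=GORB
After move 4 (U'): U=YYWW F=GGGO R=RBBB B=RRRB L=GOOO
After move 5 (U'): U=YWYW F=GOGO R=GGBB B=RBRB L=RROO
Query: D face = YWYW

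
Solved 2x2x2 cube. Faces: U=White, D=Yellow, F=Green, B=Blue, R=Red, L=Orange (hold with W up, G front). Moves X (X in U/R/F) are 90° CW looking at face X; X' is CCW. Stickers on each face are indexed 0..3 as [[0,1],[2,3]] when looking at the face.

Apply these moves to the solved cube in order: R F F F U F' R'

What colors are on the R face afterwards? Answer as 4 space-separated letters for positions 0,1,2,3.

Answer: B R O O

Derivation:
After move 1 (R): R=RRRR U=WGWG F=GYGY D=YBYB B=WBWB
After move 2 (F): F=GGYY U=WGOO R=WRGR D=RRYB L=OYOB
After move 3 (F): F=YGYG U=WGBY R=OROR D=GWYB L=OROR
After move 4 (F): F=YYGG U=WGRR R=BRYR D=OOYB L=OGOW
After move 5 (U): U=RWRG F=BRGG R=WBYR B=OGWB L=YYOW
After move 6 (F'): F=RGBG U=RWWY R=OBOR D=YWYB L=YGOR
After move 7 (R'): R=BROO U=RWWO F=RWBY D=YGYG B=BGWB
Query: R face = BROO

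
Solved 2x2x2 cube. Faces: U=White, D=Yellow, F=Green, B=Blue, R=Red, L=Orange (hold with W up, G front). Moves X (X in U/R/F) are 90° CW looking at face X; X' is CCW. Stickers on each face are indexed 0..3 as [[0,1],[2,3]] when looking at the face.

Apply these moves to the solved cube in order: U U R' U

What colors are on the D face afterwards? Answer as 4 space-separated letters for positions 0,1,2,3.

Answer: Y B Y G

Derivation:
After move 1 (U): U=WWWW F=RRGG R=BBRR B=OOBB L=GGOO
After move 2 (U): U=WWWW F=BBGG R=OORR B=GGBB L=RROO
After move 3 (R'): R=OROR U=WBWG F=BWGW D=YBYG B=YGYB
After move 4 (U): U=WWGB F=ORGW R=YGOR B=RRYB L=BWOO
Query: D face = YBYG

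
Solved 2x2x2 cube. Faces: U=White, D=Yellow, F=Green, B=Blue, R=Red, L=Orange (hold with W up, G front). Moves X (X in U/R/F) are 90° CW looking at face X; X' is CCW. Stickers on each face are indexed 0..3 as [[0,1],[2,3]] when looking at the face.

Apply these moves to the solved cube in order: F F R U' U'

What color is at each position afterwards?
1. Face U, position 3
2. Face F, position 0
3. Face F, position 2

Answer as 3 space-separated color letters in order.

Answer: W Y G

Derivation:
After move 1 (F): F=GGGG U=WWOO R=WRWR D=RRYY L=OYOY
After move 2 (F): F=GGGG U=WWYY R=OROR D=WWYY L=OROR
After move 3 (R): R=OORR U=WGYG F=GWGY D=WBYB B=YBWB
After move 4 (U'): U=GGWY F=ORGY R=GWRR B=OOWB L=YBOR
After move 5 (U'): U=GYGW F=YBGY R=ORRR B=GWWB L=OOOR
Query 1: U[3] = W
Query 2: F[0] = Y
Query 3: F[2] = G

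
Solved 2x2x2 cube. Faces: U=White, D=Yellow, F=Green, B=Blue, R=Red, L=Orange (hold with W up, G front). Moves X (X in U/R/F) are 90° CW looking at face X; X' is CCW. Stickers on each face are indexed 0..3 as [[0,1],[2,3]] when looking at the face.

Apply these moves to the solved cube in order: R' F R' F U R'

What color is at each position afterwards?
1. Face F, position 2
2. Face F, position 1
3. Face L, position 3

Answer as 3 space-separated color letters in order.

After move 1 (R'): R=RRRR U=WBWB F=GWGW D=YGYG B=YBYB
After move 2 (F): F=GGWW U=WBOO R=WRBR D=RRYG L=OYOG
After move 3 (R'): R=RRWB U=WYOY F=GBWO D=RGYW B=GBRB
After move 4 (F): F=WGOB U=WYGY R=ORYB D=WRYW L=OROG
After move 5 (U): U=GWYY F=OROB R=GBYB B=ORRB L=WGOG
After move 6 (R'): R=BBGY U=GRYO F=OWOY D=WRYB B=WRRB
Query 1: F[2] = O
Query 2: F[1] = W
Query 3: L[3] = G

Answer: O W G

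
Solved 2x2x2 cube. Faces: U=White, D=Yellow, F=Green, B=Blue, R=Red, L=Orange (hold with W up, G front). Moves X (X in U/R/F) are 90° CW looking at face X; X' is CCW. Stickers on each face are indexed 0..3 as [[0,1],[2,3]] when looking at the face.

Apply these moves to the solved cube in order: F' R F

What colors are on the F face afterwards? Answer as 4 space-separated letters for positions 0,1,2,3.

After move 1 (F'): F=GGGG U=WWRR R=YRYR D=OOYY L=OWOW
After move 2 (R): R=YYRR U=WGRG F=GOGY D=OBYB B=RBWB
After move 3 (F): F=GGYO U=WGWW R=RYGR D=RYYB L=OOOB
Query: F face = GGYO

Answer: G G Y O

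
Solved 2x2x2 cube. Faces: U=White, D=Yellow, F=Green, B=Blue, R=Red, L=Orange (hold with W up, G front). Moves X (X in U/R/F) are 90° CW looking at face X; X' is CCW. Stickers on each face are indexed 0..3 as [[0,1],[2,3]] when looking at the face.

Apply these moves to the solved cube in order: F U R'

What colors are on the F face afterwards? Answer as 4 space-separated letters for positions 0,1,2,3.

Answer: W W G W

Derivation:
After move 1 (F): F=GGGG U=WWOO R=WRWR D=RRYY L=OYOY
After move 2 (U): U=OWOW F=WRGG R=BBWR B=OYBB L=GGOY
After move 3 (R'): R=BRBW U=OBOO F=WWGW D=RRYG B=YYRB
Query: F face = WWGW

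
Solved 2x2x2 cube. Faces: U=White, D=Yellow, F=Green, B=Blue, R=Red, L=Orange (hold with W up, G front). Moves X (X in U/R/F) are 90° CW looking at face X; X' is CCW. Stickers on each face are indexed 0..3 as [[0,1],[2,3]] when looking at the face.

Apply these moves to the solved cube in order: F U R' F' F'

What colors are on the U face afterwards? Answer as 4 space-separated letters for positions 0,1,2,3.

Answer: O B R R

Derivation:
After move 1 (F): F=GGGG U=WWOO R=WRWR D=RRYY L=OYOY
After move 2 (U): U=OWOW F=WRGG R=BBWR B=OYBB L=GGOY
After move 3 (R'): R=BRBW U=OBOO F=WWGW D=RRYG B=YYRB
After move 4 (F'): F=WWWG U=OBBB R=RRRW D=GYYG L=GOOO
After move 5 (F'): F=WGWW U=OBRR R=YRGW D=OOYG L=GBOB
Query: U face = OBRR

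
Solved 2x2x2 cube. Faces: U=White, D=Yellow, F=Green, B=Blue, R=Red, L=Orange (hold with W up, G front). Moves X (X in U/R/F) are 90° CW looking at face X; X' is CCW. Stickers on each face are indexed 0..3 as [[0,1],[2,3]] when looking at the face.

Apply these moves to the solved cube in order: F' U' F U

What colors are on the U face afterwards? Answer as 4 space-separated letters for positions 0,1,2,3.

Answer: W W B R

Derivation:
After move 1 (F'): F=GGGG U=WWRR R=YRYR D=OOYY L=OWOW
After move 2 (U'): U=WRWR F=OWGG R=GGYR B=YRBB L=BBOW
After move 3 (F): F=GOGW U=WRWB R=WGRR D=YGYY L=BOOO
After move 4 (U): U=WWBR F=WGGW R=YRRR B=BOBB L=GOOO
Query: U face = WWBR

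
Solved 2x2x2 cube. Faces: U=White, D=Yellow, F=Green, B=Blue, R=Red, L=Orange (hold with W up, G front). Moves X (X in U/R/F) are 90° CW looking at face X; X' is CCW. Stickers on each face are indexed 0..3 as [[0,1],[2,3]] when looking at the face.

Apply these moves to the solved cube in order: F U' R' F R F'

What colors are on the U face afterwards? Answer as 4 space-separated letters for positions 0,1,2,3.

Answer: W O W W

Derivation:
After move 1 (F): F=GGGG U=WWOO R=WRWR D=RRYY L=OYOY
After move 2 (U'): U=WOWO F=OYGG R=GGWR B=WRBB L=BBOY
After move 3 (R'): R=GRGW U=WBWW F=OOGO D=RYYG B=YRRB
After move 4 (F): F=GOOO U=WBYB R=WRWW D=GGYG L=BROY
After move 5 (R): R=WWWR U=WOYO F=GGOG D=GRYY B=BRBB
After move 6 (F'): F=GGGO U=WOWW R=RWGR D=RYYY L=BOOY
Query: U face = WOWW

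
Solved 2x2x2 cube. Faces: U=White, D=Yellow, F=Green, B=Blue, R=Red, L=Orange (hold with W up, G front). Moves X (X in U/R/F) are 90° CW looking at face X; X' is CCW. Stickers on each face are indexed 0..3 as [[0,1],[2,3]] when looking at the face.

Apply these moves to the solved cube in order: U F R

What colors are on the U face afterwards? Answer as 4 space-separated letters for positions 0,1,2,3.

After move 1 (U): U=WWWW F=RRGG R=BBRR B=OOBB L=GGOO
After move 2 (F): F=GRGR U=WWOG R=WBWR D=RBYY L=GYOY
After move 3 (R): R=WWRB U=WROR F=GBGY D=RBYO B=GOWB
Query: U face = WROR

Answer: W R O R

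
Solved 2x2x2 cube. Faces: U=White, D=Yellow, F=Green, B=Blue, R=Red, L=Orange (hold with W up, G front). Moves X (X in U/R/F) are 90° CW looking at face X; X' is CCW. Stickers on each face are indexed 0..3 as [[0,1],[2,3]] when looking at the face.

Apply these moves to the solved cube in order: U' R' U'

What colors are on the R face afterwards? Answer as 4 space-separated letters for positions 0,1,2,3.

Answer: O W G R

Derivation:
After move 1 (U'): U=WWWW F=OOGG R=GGRR B=RRBB L=BBOO
After move 2 (R'): R=GRGR U=WBWR F=OWGW D=YOYG B=YRYB
After move 3 (U'): U=BRWW F=BBGW R=OWGR B=GRYB L=YROO
Query: R face = OWGR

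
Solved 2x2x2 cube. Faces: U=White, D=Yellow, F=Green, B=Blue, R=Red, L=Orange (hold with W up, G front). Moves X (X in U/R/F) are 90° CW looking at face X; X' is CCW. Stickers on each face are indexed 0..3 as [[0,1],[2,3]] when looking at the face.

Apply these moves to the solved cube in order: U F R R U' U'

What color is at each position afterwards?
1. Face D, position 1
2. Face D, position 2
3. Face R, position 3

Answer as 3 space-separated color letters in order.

Answer: W Y W

Derivation:
After move 1 (U): U=WWWW F=RRGG R=BBRR B=OOBB L=GGOO
After move 2 (F): F=GRGR U=WWOG R=WBWR D=RBYY L=GYOY
After move 3 (R): R=WWRB U=WROR F=GBGY D=RBYO B=GOWB
After move 4 (R): R=RWBW U=WBOY F=GBGO D=RWYG B=RORB
After move 5 (U'): U=BYWO F=GYGO R=GBBW B=RWRB L=ROOY
After move 6 (U'): U=YOBW F=ROGO R=GYBW B=GBRB L=RWOY
Query 1: D[1] = W
Query 2: D[2] = Y
Query 3: R[3] = W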